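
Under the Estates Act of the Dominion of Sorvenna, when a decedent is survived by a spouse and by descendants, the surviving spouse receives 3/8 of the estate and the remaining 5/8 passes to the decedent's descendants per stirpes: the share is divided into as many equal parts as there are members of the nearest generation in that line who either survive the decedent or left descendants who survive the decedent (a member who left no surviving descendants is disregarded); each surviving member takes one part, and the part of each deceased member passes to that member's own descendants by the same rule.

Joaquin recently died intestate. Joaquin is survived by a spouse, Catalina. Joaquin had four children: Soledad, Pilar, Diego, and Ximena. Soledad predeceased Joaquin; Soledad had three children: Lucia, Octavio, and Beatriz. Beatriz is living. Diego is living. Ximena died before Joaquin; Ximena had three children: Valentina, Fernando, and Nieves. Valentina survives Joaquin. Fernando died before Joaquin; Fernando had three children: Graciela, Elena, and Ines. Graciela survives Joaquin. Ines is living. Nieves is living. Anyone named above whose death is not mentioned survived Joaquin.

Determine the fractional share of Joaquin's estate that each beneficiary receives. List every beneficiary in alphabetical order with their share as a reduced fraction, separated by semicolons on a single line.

Beatriz 5/96; Catalina 3/8; Diego 5/32; Elena 5/288; Graciela 5/288; Ines 5/288; Lucia 5/96; Nieves 5/96; Octavio 5/96; Pilar 5/32; Valentina 5/96

Catalina, as surviving spouse, takes 3/8.
The remaining 5/8 passes to Joaquin's descendants per stirpes.
The 5/8 is divided into 4 equal shares of 5/32 among Soledad, Pilar, Diego, Ximena.
Soledad predeceased; the 5/32 allotted to Soledad's branch passes to Soledad's issue by representation.
The 5/32 is divided into 3 equal shares of 5/96 among Lucia, Octavio, Beatriz.
Lucia is living and takes 5/96.
Octavio is living and takes 5/96.
Beatriz is living and takes 5/96.
Pilar is living and takes 5/32.
Diego is living and takes 5/32.
Ximena predeceased; the 5/32 allotted to Ximena's branch passes to Ximena's issue by representation.
The 5/32 is divided into 3 equal shares of 5/96 among Valentina, Fernando, Nieves.
Valentina is living and takes 5/96.
Fernando predeceased; the 5/96 allotted to Fernando's branch passes to Fernando's issue by representation.
The 5/96 is divided into 3 equal shares of 5/288 among Graciela, Elena, Ines.
Graciela is living and takes 5/288.
Elena is living and takes 5/288.
Ines is living and takes 5/288.
Nieves is living and takes 5/96.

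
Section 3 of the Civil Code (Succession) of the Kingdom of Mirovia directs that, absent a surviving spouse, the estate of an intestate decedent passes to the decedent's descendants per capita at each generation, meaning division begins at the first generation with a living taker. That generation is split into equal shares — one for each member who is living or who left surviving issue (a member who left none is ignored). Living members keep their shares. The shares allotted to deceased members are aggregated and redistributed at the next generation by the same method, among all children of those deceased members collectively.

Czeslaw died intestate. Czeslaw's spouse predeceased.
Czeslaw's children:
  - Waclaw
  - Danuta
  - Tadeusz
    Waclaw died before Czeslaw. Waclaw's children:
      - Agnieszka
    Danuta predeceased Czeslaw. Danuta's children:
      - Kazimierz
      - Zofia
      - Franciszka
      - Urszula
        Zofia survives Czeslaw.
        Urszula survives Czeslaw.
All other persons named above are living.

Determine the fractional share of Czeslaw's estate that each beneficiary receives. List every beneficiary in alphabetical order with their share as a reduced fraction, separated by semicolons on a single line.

There is no surviving spouse, so the entire estate passes to Czeslaw's descendants per capita at each generation.
At generation 1 (Waclaw, Danuta, Tadeusz) there are 3 shares of (1)/3 = 1/3 each.
Living: Tadeusz — each takes 1/3.
Deceased: Waclaw and Danuta. Their combined 2/3 is pooled and carried to generation 2.
At generation 2 (Agnieszka, Kazimierz, Zofia, Franciszka, Urszula) there are 5 shares of (2/3)/5 = 2/15 each.
Living: Agnieszka, Kazimierz, Zofia, Franciszka, and Urszula — each takes 2/15.

Agnieszka 2/15; Franciszka 2/15; Kazimierz 2/15; Tadeusz 1/3; Urszula 2/15; Zofia 2/15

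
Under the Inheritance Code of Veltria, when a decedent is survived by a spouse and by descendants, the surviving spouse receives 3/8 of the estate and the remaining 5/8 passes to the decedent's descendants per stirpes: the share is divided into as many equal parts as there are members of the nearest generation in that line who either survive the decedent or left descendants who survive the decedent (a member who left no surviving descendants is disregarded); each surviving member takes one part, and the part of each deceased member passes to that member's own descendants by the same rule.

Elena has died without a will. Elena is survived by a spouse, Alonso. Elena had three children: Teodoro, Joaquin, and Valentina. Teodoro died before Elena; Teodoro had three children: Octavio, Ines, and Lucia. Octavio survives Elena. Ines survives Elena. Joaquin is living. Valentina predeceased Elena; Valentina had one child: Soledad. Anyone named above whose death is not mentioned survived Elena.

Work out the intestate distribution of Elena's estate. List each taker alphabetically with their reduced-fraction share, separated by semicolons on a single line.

Alonso, as surviving spouse, takes 3/8.
The remaining 5/8 passes to Elena's descendants per stirpes.
The 5/8 is divided into 3 equal shares of 5/24 among Teodoro, Joaquin, Valentina.
Teodoro predeceased; the 5/24 allotted to Teodoro's branch passes to Teodoro's issue by representation.
The 5/24 is divided into 3 equal shares of 5/72 among Octavio, Ines, Lucia.
Octavio is living and takes 5/72.
Ines is living and takes 5/72.
Lucia is living and takes 5/72.
Joaquin is living and takes 5/24.
Valentina predeceased; the 5/24 allotted to Valentina's branch passes to Valentina's issue by representation.
Soledad is the sole taker at this level and receives the full 5/24.

Alonso 3/8; Ines 5/72; Joaquin 5/24; Lucia 5/72; Octavio 5/72; Soledad 5/24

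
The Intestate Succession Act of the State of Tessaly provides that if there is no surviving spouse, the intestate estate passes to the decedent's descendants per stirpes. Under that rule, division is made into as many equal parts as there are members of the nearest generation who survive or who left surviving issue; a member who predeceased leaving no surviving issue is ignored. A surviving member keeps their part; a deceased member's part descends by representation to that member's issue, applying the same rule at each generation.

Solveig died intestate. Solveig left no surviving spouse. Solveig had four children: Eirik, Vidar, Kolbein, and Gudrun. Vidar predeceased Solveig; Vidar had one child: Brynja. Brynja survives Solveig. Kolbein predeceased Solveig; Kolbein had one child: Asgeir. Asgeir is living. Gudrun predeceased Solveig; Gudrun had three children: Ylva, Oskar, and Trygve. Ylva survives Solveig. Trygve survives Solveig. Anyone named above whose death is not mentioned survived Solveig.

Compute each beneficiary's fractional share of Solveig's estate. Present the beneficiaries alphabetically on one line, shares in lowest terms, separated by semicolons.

Asgeir 1/4; Brynja 1/4; Eirik 1/4; Oskar 1/12; Trygve 1/12; Ylva 1/12

There is no surviving spouse, so the entire estate passes to Solveig's descendants per stirpes.
The estate is divided into 4 equal shares of 1/4 among Eirik, Vidar, Kolbein, Gudrun.
Eirik is living and takes 1/4.
Vidar predeceased; the 1/4 allotted to Vidar's branch passes to Vidar's issue by representation.
Brynja is the sole taker at this level and receives the full 1/4.
Kolbein predeceased; the 1/4 allotted to Kolbein's branch passes to Kolbein's issue by representation.
Asgeir is the sole taker at this level and receives the full 1/4.
Gudrun predeceased; the 1/4 allotted to Gudrun's branch passes to Gudrun's issue by representation.
The 1/4 is divided into 3 equal shares of 1/12 among Ylva, Oskar, Trygve.
Ylva is living and takes 1/12.
Oskar is living and takes 1/12.
Trygve is living and takes 1/12.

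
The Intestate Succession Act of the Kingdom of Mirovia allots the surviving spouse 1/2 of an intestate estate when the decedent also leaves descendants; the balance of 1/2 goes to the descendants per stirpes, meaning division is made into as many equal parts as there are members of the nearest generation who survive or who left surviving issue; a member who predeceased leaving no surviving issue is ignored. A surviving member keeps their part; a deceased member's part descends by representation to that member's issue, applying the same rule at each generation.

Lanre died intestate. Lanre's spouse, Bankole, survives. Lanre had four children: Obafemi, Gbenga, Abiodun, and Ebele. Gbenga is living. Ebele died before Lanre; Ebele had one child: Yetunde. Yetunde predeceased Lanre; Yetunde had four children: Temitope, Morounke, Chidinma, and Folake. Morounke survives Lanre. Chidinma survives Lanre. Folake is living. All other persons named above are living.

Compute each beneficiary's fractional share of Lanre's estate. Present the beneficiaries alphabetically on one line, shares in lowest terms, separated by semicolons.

Abiodun 1/8; Bankole 1/2; Chidinma 1/32; Folake 1/32; Gbenga 1/8; Morounke 1/32; Obafemi 1/8; Temitope 1/32

Bankole, as surviving spouse, takes 1/2.
The remaining 1/2 passes to Lanre's descendants per stirpes.
The 1/2 is divided into 4 equal shares of 1/8 among Obafemi, Gbenga, Abiodun, Ebele.
Obafemi is living and takes 1/8.
Gbenga is living and takes 1/8.
Abiodun is living and takes 1/8.
Ebele predeceased; the 1/8 allotted to Ebele's branch passes to Ebele's issue by representation.
Yetunde's line is the sole branch at this level, so the full 1/8 passes to Yetunde's issue by representation.
The 1/8 is divided into 4 equal shares of 1/32 among Temitope, Morounke, Chidinma, Folake.
Temitope is living and takes 1/32.
Morounke is living and takes 1/32.
Chidinma is living and takes 1/32.
Folake is living and takes 1/32.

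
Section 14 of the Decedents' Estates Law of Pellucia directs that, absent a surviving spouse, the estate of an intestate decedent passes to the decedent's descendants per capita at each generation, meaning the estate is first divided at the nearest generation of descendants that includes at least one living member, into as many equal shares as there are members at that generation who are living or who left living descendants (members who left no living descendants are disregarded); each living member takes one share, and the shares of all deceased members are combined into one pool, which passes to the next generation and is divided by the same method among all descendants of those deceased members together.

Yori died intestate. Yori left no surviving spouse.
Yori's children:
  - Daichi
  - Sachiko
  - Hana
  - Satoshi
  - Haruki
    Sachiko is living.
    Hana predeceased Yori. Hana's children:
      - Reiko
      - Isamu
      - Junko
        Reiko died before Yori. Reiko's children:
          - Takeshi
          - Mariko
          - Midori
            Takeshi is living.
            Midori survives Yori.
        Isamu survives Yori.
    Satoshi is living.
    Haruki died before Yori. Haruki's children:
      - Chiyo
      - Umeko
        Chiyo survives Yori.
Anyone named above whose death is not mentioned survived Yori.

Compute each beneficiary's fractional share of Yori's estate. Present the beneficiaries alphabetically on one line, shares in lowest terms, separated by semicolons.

Chiyo 2/25; Daichi 1/5; Isamu 2/25; Junko 2/25; Mariko 2/75; Midori 2/75; Sachiko 1/5; Satoshi 1/5; Takeshi 2/75; Umeko 2/25

There is no surviving spouse, so the entire estate passes to Yori's descendants per capita at each generation.
At generation 1 (Daichi, Sachiko, Hana, Satoshi, Haruki) there are 5 shares of (1)/5 = 1/5 each.
Living: Daichi, Sachiko, and Satoshi — each takes 1/5.
Deceased: Hana and Haruki. Their combined 2/5 is pooled and carried to generation 2.
At generation 2 (Reiko, Isamu, Junko, Chiyo, Umeko) there are 5 shares of (2/5)/5 = 2/25 each.
Living: Isamu, Junko, Chiyo, and Umeko — each takes 2/25.
Deceased: Reiko. That 2/25 share is carried to generation 3.
At generation 3 (Takeshi, Mariko, Midori) there are 3 shares of (2/25)/3 = 2/75 each.
Living: Takeshi, Mariko, and Midori — each takes 2/75.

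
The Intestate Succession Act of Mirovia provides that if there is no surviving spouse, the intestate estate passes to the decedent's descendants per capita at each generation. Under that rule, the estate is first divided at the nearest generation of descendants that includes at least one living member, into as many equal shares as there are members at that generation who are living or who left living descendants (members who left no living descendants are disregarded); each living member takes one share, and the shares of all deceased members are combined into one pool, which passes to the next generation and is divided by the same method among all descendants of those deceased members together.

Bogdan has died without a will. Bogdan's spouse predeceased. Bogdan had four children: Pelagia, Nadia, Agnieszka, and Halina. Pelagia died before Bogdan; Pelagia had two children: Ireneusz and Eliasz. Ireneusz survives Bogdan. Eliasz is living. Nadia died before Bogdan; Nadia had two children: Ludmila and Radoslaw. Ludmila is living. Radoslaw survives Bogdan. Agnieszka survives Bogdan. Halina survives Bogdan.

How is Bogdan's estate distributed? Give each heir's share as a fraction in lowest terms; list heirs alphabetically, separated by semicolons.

Agnieszka 1/4; Eliasz 1/8; Halina 1/4; Ireneusz 1/8; Ludmila 1/8; Radoslaw 1/8

There is no surviving spouse, so the entire estate passes to Bogdan's descendants per capita at each generation.
At generation 1 (Pelagia, Nadia, Agnieszka, Halina) there are 4 shares of (1)/4 = 1/4 each.
Living: Agnieszka and Halina — each takes 1/4.
Deceased: Pelagia and Nadia. Their combined 1/2 is pooled and carried to generation 2.
At generation 2 (Ireneusz, Eliasz, Ludmila, Radoslaw) there are 4 shares of (1/2)/4 = 1/8 each.
Living: Ireneusz, Eliasz, Ludmila, and Radoslaw — each takes 1/8.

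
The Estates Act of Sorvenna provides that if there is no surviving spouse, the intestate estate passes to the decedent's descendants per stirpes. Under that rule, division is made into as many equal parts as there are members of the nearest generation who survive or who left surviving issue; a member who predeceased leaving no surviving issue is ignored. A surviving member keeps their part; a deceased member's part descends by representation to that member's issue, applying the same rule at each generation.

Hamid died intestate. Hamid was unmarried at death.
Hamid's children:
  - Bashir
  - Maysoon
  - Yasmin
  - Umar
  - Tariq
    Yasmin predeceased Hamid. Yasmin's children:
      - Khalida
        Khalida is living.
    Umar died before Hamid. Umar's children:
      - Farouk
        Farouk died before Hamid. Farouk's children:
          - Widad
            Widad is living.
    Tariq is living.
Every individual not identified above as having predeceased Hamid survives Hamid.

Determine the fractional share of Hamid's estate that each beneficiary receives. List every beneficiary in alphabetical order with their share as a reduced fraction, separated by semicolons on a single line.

Bashir 1/5; Khalida 1/5; Maysoon 1/5; Tariq 1/5; Widad 1/5

There is no surviving spouse, so the entire estate passes to Hamid's descendants per stirpes.
The estate is divided into 5 equal shares of 1/5 among Bashir, Maysoon, Yasmin, Umar, Tariq.
Bashir is living and takes 1/5.
Maysoon is living and takes 1/5.
Yasmin predeceased; the 1/5 allotted to Yasmin's branch passes to Yasmin's issue by representation.
Khalida is the sole taker at this level and receives the full 1/5.
Umar predeceased; the 1/5 allotted to Umar's branch passes to Umar's issue by representation.
Farouk's line is the sole branch at this level, so the full 1/5 passes to Farouk's issue by representation.
Widad is the sole taker at this level and receives the full 1/5.
Tariq is living and takes 1/5.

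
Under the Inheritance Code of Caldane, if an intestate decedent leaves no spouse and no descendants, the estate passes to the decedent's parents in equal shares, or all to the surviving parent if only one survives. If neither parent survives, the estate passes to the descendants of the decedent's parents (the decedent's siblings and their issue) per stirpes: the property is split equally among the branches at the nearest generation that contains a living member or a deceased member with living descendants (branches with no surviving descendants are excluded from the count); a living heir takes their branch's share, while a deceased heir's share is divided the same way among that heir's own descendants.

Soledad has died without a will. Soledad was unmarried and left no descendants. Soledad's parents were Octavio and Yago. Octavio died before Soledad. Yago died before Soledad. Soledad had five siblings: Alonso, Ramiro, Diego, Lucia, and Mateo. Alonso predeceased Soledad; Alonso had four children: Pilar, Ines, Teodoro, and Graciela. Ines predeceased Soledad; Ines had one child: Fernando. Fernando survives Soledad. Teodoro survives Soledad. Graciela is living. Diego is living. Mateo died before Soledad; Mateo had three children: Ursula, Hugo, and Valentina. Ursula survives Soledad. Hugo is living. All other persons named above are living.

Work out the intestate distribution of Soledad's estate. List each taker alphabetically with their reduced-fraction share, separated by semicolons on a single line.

Diego 1/5; Fernando 1/20; Graciela 1/20; Hugo 1/15; Lucia 1/5; Pilar 1/20; Ramiro 1/5; Teodoro 1/20; Ursula 1/15; Valentina 1/15

Neither parent survives and there are no descendants, so the estate passes to Soledad's siblings and their issue per stirpes.
The estate is divided into 5 equal shares of 1/5 among Alonso, Ramiro, Diego, Lucia, Mateo.
Alonso predeceased; the 1/5 allotted to Alonso's branch passes to Alonso's issue by representation.
The 1/5 is divided into 4 equal shares of 1/20 among Pilar, Ines, Teodoro, Graciela.
Pilar is living and takes 1/20.
Ines predeceased; the 1/20 allotted to Ines's branch passes to Ines's issue by representation.
Fernando is the sole taker at this level and receives the full 1/20.
Teodoro is living and takes 1/20.
Graciela is living and takes 1/20.
Ramiro is living and takes 1/5.
Diego is living and takes 1/5.
Lucia is living and takes 1/5.
Mateo predeceased; the 1/5 allotted to Mateo's branch passes to Mateo's issue by representation.
The 1/5 is divided into 3 equal shares of 1/15 among Ursula, Hugo, Valentina.
Ursula is living and takes 1/15.
Hugo is living and takes 1/15.
Valentina is living and takes 1/15.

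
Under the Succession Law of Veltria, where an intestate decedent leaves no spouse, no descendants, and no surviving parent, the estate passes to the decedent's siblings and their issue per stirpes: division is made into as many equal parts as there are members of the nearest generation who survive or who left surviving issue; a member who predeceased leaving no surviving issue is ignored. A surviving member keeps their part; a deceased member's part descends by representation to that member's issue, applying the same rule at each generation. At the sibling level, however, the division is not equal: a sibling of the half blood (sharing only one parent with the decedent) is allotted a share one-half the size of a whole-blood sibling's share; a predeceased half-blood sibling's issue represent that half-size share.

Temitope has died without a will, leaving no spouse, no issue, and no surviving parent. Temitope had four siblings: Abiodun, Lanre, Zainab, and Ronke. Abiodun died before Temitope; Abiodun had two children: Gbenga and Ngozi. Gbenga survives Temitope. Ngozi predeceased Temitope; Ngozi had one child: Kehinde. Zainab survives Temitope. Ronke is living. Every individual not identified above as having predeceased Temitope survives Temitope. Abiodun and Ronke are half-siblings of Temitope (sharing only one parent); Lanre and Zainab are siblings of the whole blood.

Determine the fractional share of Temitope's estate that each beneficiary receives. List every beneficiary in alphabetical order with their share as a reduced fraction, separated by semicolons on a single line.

Gbenga 1/12; Kehinde 1/12; Lanre 1/3; Ronke 1/6; Zainab 1/3

No spouse, descendants, or parent survives, so the estate passes to Temitope's siblings per stirpes.
Half-blood siblings count for one-half the weight of whole-blood siblings at the initial division.
Dividing 1 in proportion to weights (total weight 3): Abiodun (weight 1/2) → 1/6; Lanre (weight 1) → 1/3; Zainab (weight 1) → 1/3; Ronke (weight 1/2) → 1/6.
Abiodun predeceased; the 1/6 allotted to Abiodun's branch passes to Abiodun's issue by representation.
The 1/6 is divided into 2 equal shares of 1/12 among Gbenga, Ngozi.
Gbenga is living and takes 1/12.
Ngozi predeceased; the 1/12 allotted to Ngozi's branch passes to Ngozi's issue by representation.
Kehinde is the sole taker at this level and receives the full 1/12.
Lanre is living and takes 1/3.
Zainab is living and takes 1/3.
Ronke is living and takes 1/6.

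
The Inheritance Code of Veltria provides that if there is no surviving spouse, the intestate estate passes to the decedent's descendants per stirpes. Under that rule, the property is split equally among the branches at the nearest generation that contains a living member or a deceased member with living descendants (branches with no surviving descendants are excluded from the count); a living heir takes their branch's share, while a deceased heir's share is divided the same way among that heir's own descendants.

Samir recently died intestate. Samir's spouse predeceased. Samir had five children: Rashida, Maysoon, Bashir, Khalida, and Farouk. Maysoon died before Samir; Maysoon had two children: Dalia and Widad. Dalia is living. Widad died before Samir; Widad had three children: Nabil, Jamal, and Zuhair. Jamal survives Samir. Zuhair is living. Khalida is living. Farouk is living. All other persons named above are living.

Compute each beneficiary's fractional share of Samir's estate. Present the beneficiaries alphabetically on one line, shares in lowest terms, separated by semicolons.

Bashir 1/5; Dalia 1/10; Farouk 1/5; Jamal 1/30; Khalida 1/5; Nabil 1/30; Rashida 1/5; Zuhair 1/30

There is no surviving spouse, so the entire estate passes to Samir's descendants per stirpes.
The estate is divided into 5 equal shares of 1/5 among Rashida, Maysoon, Bashir, Khalida, Farouk.
Rashida is living and takes 1/5.
Maysoon predeceased; the 1/5 allotted to Maysoon's branch passes to Maysoon's issue by representation.
The 1/5 is divided into 2 equal shares of 1/10 among Dalia, Widad.
Dalia is living and takes 1/10.
Widad predeceased; the 1/10 allotted to Widad's branch passes to Widad's issue by representation.
The 1/10 is divided into 3 equal shares of 1/30 among Nabil, Jamal, Zuhair.
Nabil is living and takes 1/30.
Jamal is living and takes 1/30.
Zuhair is living and takes 1/30.
Bashir is living and takes 1/5.
Khalida is living and takes 1/5.
Farouk is living and takes 1/5.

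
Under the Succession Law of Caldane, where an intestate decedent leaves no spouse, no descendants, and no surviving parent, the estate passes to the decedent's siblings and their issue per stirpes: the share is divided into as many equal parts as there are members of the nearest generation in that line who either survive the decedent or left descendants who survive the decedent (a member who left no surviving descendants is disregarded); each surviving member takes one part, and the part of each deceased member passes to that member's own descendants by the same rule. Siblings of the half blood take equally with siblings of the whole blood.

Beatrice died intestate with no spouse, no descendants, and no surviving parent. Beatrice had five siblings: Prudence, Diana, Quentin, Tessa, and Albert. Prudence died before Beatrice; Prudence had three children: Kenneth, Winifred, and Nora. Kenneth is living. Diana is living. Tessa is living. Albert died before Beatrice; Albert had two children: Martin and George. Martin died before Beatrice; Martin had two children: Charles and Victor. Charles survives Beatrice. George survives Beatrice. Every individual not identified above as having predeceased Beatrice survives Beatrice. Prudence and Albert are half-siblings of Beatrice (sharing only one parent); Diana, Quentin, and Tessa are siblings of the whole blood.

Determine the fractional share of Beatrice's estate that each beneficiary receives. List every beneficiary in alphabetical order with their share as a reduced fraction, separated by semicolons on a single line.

Charles 1/20; Diana 1/5; George 1/10; Kenneth 1/15; Nora 1/15; Quentin 1/5; Tessa 1/5; Victor 1/20; Winifred 1/15

No spouse, descendants, or parent survives, so the estate passes to Beatrice's siblings per stirpes.
Half-blood and whole-blood siblings take equally under the stated rule.
The estate is divided into 5 equal shares of 1/5 among Prudence, Diana, Quentin, Tessa, Albert.
Prudence predeceased; the 1/5 allotted to Prudence's branch passes to Prudence's issue by representation.
The 1/5 is divided into 3 equal shares of 1/15 among Kenneth, Winifred, Nora.
Kenneth is living and takes 1/15.
Winifred is living and takes 1/15.
Nora is living and takes 1/15.
Diana is living and takes 1/5.
Quentin is living and takes 1/5.
Tessa is living and takes 1/5.
Albert predeceased; the 1/5 allotted to Albert's branch passes to Albert's issue by representation.
The 1/5 is divided into 2 equal shares of 1/10 among Martin, George.
Martin predeceased; the 1/10 allotted to Martin's branch passes to Martin's issue by representation.
The 1/10 is divided into 2 equal shares of 1/20 among Charles, Victor.
Charles is living and takes 1/20.
Victor is living and takes 1/20.
George is living and takes 1/10.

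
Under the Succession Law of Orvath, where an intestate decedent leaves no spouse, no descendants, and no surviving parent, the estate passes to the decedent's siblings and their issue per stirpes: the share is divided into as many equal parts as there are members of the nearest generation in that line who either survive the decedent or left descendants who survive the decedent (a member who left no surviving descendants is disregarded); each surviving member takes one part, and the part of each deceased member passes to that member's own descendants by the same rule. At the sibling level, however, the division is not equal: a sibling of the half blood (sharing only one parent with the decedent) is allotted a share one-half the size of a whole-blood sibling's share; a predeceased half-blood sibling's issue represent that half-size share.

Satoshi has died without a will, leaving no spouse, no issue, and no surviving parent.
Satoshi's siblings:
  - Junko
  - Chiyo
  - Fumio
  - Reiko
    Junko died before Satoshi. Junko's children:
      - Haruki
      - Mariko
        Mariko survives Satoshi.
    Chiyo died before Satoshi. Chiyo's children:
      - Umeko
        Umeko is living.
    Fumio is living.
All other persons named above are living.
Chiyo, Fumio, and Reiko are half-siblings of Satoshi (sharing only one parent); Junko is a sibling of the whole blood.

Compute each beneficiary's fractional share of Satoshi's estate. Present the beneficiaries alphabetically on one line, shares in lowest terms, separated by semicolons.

No spouse, descendants, or parent survives, so the estate passes to Satoshi's siblings per stirpes.
Half-blood siblings count for one-half the weight of whole-blood siblings at the initial division.
Dividing 1 in proportion to weights (total weight 5/2): Junko (weight 1) → 2/5; Chiyo (weight 1/2) → 1/5; Fumio (weight 1/2) → 1/5; Reiko (weight 1/2) → 1/5.
Junko predeceased; the 2/5 allotted to Junko's branch passes to Junko's issue by representation.
The 2/5 is divided into 2 equal shares of 1/5 among Haruki, Mariko.
Haruki is living and takes 1/5.
Mariko is living and takes 1/5.
Chiyo predeceased; the 1/5 allotted to Chiyo's branch passes to Chiyo's issue by representation.
Umeko is the sole taker at this level and receives the full 1/5.
Fumio is living and takes 1/5.
Reiko is living and takes 1/5.

Fumio 1/5; Haruki 1/5; Mariko 1/5; Reiko 1/5; Umeko 1/5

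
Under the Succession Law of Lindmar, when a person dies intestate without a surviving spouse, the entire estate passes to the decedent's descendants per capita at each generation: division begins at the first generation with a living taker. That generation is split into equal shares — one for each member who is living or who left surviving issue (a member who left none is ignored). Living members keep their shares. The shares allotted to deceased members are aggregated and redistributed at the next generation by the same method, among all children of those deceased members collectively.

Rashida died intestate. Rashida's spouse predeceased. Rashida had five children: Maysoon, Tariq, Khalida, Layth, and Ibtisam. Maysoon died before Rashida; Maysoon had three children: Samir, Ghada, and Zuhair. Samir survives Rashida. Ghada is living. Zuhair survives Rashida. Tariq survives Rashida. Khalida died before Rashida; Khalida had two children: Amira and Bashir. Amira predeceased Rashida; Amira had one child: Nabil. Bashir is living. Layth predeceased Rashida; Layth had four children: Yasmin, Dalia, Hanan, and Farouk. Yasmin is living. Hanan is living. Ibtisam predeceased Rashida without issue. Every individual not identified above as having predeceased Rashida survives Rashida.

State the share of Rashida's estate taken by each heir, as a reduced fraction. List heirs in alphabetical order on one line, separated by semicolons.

Bashir 1/12; Dalia 1/12; Farouk 1/12; Ghada 1/12; Hanan 1/12; Nabil 1/12; Samir 1/12; Tariq 1/4; Yasmin 1/12; Zuhair 1/12

There is no surviving spouse, so the entire estate passes to Rashida's descendants per capita at each generation.
At generation 1 (Maysoon, Tariq, Khalida, Layth) there are 4 shares of (1)/4 = 1/4 each.
Living: Tariq — each takes 1/4.
Deceased: Maysoon, Khalida, and Layth. Their combined 3/4 is pooled and carried to generation 2.
At generation 2 (Samir, Ghada, Zuhair, Amira, Bashir, Yasmin, Dalia, Hanan, Farouk) there are 9 shares of (3/4)/9 = 1/12 each.
Living: Samir, Ghada, Zuhair, Bashir, Yasmin, Dalia, Hanan, and Farouk — each takes 1/12.
Deceased: Amira. That 1/12 share is carried to generation 3.
At generation 3 (Nabil) there are 1 shares of (1/12)/1 = 1/12 each.
Living: Nabil — each takes 1/12.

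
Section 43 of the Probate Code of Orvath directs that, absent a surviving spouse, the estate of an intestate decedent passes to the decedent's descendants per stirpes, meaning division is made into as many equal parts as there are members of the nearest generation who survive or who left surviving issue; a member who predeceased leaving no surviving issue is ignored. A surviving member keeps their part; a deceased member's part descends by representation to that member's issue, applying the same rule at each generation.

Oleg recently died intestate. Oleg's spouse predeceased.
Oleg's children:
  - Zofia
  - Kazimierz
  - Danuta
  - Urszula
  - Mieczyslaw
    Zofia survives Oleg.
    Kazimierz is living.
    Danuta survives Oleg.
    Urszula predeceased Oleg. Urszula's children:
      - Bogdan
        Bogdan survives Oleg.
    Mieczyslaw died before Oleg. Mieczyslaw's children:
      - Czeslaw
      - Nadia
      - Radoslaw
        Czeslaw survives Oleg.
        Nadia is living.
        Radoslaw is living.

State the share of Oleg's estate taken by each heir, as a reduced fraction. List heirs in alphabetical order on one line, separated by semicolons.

There is no surviving spouse, so the entire estate passes to Oleg's descendants per stirpes.
The estate is divided into 5 equal shares of 1/5 among Zofia, Kazimierz, Danuta, Urszula, Mieczyslaw.
Zofia is living and takes 1/5.
Kazimierz is living and takes 1/5.
Danuta is living and takes 1/5.
Urszula predeceased; the 1/5 allotted to Urszula's branch passes to Urszula's issue by representation.
Bogdan is the sole taker at this level and receives the full 1/5.
Mieczyslaw predeceased; the 1/5 allotted to Mieczyslaw's branch passes to Mieczyslaw's issue by representation.
The 1/5 is divided into 3 equal shares of 1/15 among Czeslaw, Nadia, Radoslaw.
Czeslaw is living and takes 1/15.
Nadia is living and takes 1/15.
Radoslaw is living and takes 1/15.

Bogdan 1/5; Czeslaw 1/15; Danuta 1/5; Kazimierz 1/5; Nadia 1/15; Radoslaw 1/15; Zofia 1/5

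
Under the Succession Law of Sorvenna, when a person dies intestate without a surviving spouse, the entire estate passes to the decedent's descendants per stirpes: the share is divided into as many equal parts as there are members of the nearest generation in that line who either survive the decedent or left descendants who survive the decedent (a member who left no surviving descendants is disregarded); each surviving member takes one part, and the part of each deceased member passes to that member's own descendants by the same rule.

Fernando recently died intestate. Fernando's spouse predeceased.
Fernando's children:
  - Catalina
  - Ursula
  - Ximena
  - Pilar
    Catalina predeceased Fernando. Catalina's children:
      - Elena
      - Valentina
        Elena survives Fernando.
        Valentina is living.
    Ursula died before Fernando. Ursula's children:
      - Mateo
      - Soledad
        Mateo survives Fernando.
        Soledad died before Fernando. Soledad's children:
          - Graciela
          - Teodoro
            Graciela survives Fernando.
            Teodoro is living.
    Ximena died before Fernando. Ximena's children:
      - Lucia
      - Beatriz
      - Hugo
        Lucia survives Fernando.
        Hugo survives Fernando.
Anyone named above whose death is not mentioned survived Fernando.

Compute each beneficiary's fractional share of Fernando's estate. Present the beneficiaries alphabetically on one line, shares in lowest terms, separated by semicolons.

There is no surviving spouse, so the entire estate passes to Fernando's descendants per stirpes.
The estate is divided into 4 equal shares of 1/4 among Catalina, Ursula, Ximena, Pilar.
Catalina predeceased; the 1/4 allotted to Catalina's branch passes to Catalina's issue by representation.
The 1/4 is divided into 2 equal shares of 1/8 among Elena, Valentina.
Elena is living and takes 1/8.
Valentina is living and takes 1/8.
Ursula predeceased; the 1/4 allotted to Ursula's branch passes to Ursula's issue by representation.
The 1/4 is divided into 2 equal shares of 1/8 among Mateo, Soledad.
Mateo is living and takes 1/8.
Soledad predeceased; the 1/8 allotted to Soledad's branch passes to Soledad's issue by representation.
The 1/8 is divided into 2 equal shares of 1/16 among Graciela, Teodoro.
Graciela is living and takes 1/16.
Teodoro is living and takes 1/16.
Ximena predeceased; the 1/4 allotted to Ximena's branch passes to Ximena's issue by representation.
The 1/4 is divided into 3 equal shares of 1/12 among Lucia, Beatriz, Hugo.
Lucia is living and takes 1/12.
Beatriz is living and takes 1/12.
Hugo is living and takes 1/12.
Pilar is living and takes 1/4.

Beatriz 1/12; Elena 1/8; Graciela 1/16; Hugo 1/12; Lucia 1/12; Mateo 1/8; Pilar 1/4; Teodoro 1/16; Valentina 1/8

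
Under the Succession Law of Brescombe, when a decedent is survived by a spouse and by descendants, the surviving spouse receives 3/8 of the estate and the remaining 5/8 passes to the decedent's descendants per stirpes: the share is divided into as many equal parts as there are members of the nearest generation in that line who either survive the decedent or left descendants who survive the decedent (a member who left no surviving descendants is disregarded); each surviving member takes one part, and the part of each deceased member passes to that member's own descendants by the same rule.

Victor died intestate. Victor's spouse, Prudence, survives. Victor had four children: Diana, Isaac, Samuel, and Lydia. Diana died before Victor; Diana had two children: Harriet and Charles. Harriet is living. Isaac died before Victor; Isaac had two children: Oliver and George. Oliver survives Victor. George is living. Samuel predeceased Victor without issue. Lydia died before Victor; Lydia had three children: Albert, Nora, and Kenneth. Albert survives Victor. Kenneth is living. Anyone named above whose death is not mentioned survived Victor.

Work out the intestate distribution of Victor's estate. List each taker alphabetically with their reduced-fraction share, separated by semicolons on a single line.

Prudence, as surviving spouse, takes 3/8.
The remaining 5/8 passes to Victor's descendants per stirpes.
Samuel left no surviving issue, so that branch lapses and is disregarded.
The 5/8 is divided into 3 equal shares of 5/24 among Diana, Isaac, Lydia.
Diana predeceased; the 5/24 allotted to Diana's branch passes to Diana's issue by representation.
The 5/24 is divided into 2 equal shares of 5/48 among Harriet, Charles.
Harriet is living and takes 5/48.
Charles is living and takes 5/48.
Isaac predeceased; the 5/24 allotted to Isaac's branch passes to Isaac's issue by representation.
The 5/24 is divided into 2 equal shares of 5/48 among Oliver, George.
Oliver is living and takes 5/48.
George is living and takes 5/48.
Lydia predeceased; the 5/24 allotted to Lydia's branch passes to Lydia's issue by representation.
The 5/24 is divided into 3 equal shares of 5/72 among Albert, Nora, Kenneth.
Albert is living and takes 5/72.
Nora is living and takes 5/72.
Kenneth is living and takes 5/72.

Albert 5/72; Charles 5/48; George 5/48; Harriet 5/48; Kenneth 5/72; Nora 5/72; Oliver 5/48; Prudence 3/8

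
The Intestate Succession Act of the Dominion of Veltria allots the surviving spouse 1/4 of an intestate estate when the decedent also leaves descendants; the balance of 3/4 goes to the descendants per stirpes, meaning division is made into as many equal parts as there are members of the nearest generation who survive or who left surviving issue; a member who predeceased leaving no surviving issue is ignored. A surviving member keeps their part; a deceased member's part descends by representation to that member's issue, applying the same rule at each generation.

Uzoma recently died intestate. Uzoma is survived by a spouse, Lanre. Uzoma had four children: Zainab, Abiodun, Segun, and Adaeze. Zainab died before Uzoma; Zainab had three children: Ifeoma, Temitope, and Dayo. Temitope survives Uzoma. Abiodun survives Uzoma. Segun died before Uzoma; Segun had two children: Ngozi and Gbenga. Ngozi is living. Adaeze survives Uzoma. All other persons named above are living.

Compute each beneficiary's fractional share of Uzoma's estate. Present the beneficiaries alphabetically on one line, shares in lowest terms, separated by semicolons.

Lanre, as surviving spouse, takes 1/4.
The remaining 3/4 passes to Uzoma's descendants per stirpes.
The 3/4 is divided into 4 equal shares of 3/16 among Zainab, Abiodun, Segun, Adaeze.
Zainab predeceased; the 3/16 allotted to Zainab's branch passes to Zainab's issue by representation.
The 3/16 is divided into 3 equal shares of 1/16 among Ifeoma, Temitope, Dayo.
Ifeoma is living and takes 1/16.
Temitope is living and takes 1/16.
Dayo is living and takes 1/16.
Abiodun is living and takes 3/16.
Segun predeceased; the 3/16 allotted to Segun's branch passes to Segun's issue by representation.
The 3/16 is divided into 2 equal shares of 3/32 among Ngozi, Gbenga.
Ngozi is living and takes 3/32.
Gbenga is living and takes 3/32.
Adaeze is living and takes 3/16.

Abiodun 3/16; Adaeze 3/16; Dayo 1/16; Gbenga 3/32; Ifeoma 1/16; Lanre 1/4; Ngozi 3/32; Temitope 1/16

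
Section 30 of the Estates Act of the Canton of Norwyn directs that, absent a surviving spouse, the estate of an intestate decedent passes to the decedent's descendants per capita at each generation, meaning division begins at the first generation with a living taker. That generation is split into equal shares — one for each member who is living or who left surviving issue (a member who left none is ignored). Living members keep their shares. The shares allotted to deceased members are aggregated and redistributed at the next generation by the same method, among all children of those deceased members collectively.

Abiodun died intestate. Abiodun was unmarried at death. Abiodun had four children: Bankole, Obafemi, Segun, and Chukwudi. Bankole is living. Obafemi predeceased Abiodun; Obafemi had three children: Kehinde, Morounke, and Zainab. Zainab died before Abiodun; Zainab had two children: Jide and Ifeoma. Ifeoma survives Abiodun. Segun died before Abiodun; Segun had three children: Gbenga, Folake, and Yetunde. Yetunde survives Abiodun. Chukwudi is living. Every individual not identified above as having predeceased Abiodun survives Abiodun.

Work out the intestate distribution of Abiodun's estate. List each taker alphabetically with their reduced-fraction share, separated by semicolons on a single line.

There is no surviving spouse, so the entire estate passes to Abiodun's descendants per capita at each generation.
At generation 1 (Bankole, Obafemi, Segun, Chukwudi) there are 4 shares of (1)/4 = 1/4 each.
Living: Bankole and Chukwudi — each takes 1/4.
Deceased: Obafemi and Segun. Their combined 1/2 is pooled and carried to generation 2.
At generation 2 (Kehinde, Morounke, Zainab, Gbenga, Folake, Yetunde) there are 6 shares of (1/2)/6 = 1/12 each.
Living: Kehinde, Morounke, Gbenga, Folake, and Yetunde — each takes 1/12.
Deceased: Zainab. That 1/12 share is carried to generation 3.
At generation 3 (Jide, Ifeoma) there are 2 shares of (1/12)/2 = 1/24 each.
Living: Jide and Ifeoma — each takes 1/24.

Bankole 1/4; Chukwudi 1/4; Folake 1/12; Gbenga 1/12; Ifeoma 1/24; Jide 1/24; Kehinde 1/12; Morounke 1/12; Yetunde 1/12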